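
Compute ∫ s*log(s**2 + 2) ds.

Let u = s**2 + 2, so du = (2*s) ds.
The integral becomes (1/2)·∫ log(u) du; integrate by parts with u′=log(u), dv′=du.

s**2*log(s**2 + 2)/2 - s**2/2 + log(s**2 + 2) + C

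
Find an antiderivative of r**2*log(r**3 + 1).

Let u = r**3 + 1, so du = (3*r**2) dr.
The integral becomes (1/3)·∫ log(u) du; integrate by parts with u′=log(u), dv′=du.

r**3*log(r**3 + 1)/3 - r**3/3 + log(r**3 + 1)/3 + C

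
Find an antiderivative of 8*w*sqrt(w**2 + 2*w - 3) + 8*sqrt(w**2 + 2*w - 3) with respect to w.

8*(w**2 + 2*w - 3)**(3/2)/3 + C

Let u = w**2 + 2*w - 3, so du = (2*w + 2) dw.
Rewriting, the integral becomes 4·∫ √u du = 4·(2/3)u^(3/2).
Substituting back, u = w**2 + 2*w - 3.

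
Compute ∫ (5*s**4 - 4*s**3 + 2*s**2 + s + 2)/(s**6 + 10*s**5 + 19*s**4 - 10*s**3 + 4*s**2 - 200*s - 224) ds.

5*log(s - 2)/108 - 2*log(s + 1)/45 + 29*log(s + 4)/20 - 2245*log(s + 7)/1431 + 31*log(s**2 + 4)/530 - 169*atan(s/2)/1060 + C

Factor the denominator: (s - 2)*(s + 1)*(s + 4)*(s + 7)*(s**2 + 4).
Partial-fraction decomposition: (62*s - 169)/(530*(s**2 + 4)) - 2245/(1431*(s + 7)) + 29/(20*(s + 4)) - 2/(45*(s + 1)) + 5/(108*(s - 2)).
Integrate each term; A/(s−a) gives A·log|s−a|; the (Bs+D)/(s²+p²) term gives a log and an atan.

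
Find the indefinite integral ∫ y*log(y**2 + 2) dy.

y**2*log(y**2 + 2)/2 - y**2/2 + log(y**2 + 2) + C

Let u = y**2 + 2, so du = (2*y) dy.
The integral becomes (1/2)·∫ log(u) du; integrate by parts with u′=log(u), dv′=du.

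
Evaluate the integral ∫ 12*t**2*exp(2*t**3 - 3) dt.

Let u = 2*t**3 - 3, so du = (6*t**2) dt.
Rewriting, the integral becomes 2·∫ e^u du = 2·e^u.
Substituting back, u = 2*t**3 - 3.

2*exp(2*t**3 - 3) + C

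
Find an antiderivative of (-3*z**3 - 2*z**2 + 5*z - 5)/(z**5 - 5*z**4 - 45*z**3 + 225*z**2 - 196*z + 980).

-1097*log(z - 7)/1484 + 135*log(z - 5)/232 + 297*log(z + 7)/2968 + 44*log(z**2 + 4)/1537 - atan(z/2)/58 + C

Factor the denominator: (z - 7)*(z - 5)*(z + 7)*(z**2 + 4).
Partial-fraction decomposition: (88*z - 53)/(1537*(z**2 + 4)) + 297/(2968*(z + 7)) + 135/(232*(z - 5)) - 1097/(1484*(z - 7)).
Integrate each term; A/(z−a) gives A·log|z−a|; the (Bz+D)/(z²+p²) term gives a log and an atan.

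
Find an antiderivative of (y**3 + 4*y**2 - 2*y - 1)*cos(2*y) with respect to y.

y**3*sin(2*y)/2 + 2*y**2*sin(2*y) + 3*y**2*cos(2*y)/4 - 7*y*sin(2*y)/4 + 2*y*cos(2*y) - 3*sin(2*y)/2 - 7*cos(2*y)/8 + C

Use integration by parts with u = y**3 + 4*y**2 - 2*y - 1, dv = cos(2*y) dy, so v = sin(2*y)/2.
Apply parts 3 times (tabular method): alternate signs, differentiate u down to 0, integrate dv up.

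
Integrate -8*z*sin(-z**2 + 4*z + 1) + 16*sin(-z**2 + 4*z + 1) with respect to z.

-4*cos(-z**2 + 4*z + 1) + C

Let u = z**2 - 4*z - 1, so du = (2*z - 4) dz.
Rewriting, the integral becomes 4·∫ sin(u) du = 4·-cos(u).
Substituting back, u = z**2 - 4*z - 1.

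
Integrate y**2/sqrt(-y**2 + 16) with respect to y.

Substitute y = 4·sin(θ), so dy = 4·cos(θ) dθ and the radical becomes sqrt(-y**2 + 16) = 4·cos(θ) by the Pythagorean identity.
Integrate the resulting trig expression in θ, then back-substitute θ = asin(y/4), sin(θ) = y/4, cos(θ) = sqrt(-y**2 + 16)/4 (absorbing any constant into C).

-y*sqrt(-y**2 + 16)/2 + 8*asin(y/4) + C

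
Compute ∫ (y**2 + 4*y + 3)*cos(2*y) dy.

y**2*sin(2*y)/2 + 2*y*sin(2*y) + y*cos(2*y)/2 + 5*sin(2*y)/4 + cos(2*y) + C

Use integration by parts with u = y**2 + 4*y + 3, dv = cos(2*y) dy, so v = sin(2*y)/2.
Apply parts 2 times (tabular method): alternate signs, differentiate u down to 0, integrate dv up.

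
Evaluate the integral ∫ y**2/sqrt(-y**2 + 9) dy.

-y*sqrt(-y**2 + 9)/2 + 9*asin(y/3)/2 + C

Substitute y = 3·sin(θ), so dy = 3·cos(θ) dθ and the radical becomes sqrt(-y**2 + 9) = 3·cos(θ) by the Pythagorean identity.
Integrate the resulting trig expression in θ, then back-substitute θ = asin(y/3), sin(θ) = y/3, cos(θ) = sqrt(-y**2 + 9)/3 (absorbing any constant into C).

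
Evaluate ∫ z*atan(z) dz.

Use integration by parts with u = arctan(z), dv = z dz.
Then du = 1/(z**2 + 1) dz.

z**2*atan(z)/2 - z/2 + atan(z)/2 + C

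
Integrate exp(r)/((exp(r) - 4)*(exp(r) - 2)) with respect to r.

Let u = e^r, du = e^r dr.
The integral becomes ∫ du/((u-4)(u-2)); decompose into partial fractions.

log(exp(r) - 4)/2 - log(exp(r) - 2)/2 + C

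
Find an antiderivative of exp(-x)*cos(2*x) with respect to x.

2*exp(-x)*sin(2*x)/5 - exp(-x)*cos(2*x)/5 + C

Let I denote the integral. Integrate by parts with u = cos(2*x), dv = exp(-x) dx, so v = -exp(-x): I = -exp(-x)*cos(2*x) − 2·∫ exp(-x)*sin(2*x) dx.
Apply parts again with u = sin(2*x), dv = exp(-x) dx: ∫ exp(-x)*sin(2*x) dx = -exp(-x)*sin(2*x) + 2·I. Substituting back brings back I: I = 2*exp(-x)*sin(2*x) - exp(-x)*cos(2*x) − 4·I.
Solving for I: (1 + 4)·I equals the remaining terms, so I = (1/5)·(2*exp(-x)*sin(2*x) - exp(-x)*cos(2*x)).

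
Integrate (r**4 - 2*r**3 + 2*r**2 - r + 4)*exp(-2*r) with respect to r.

(-2*r**4 - 4*r**2 - 2*r - 9)*exp(-2*r)/4 + C

Use integration by parts with u = r**4 - 2*r**3 + 2*r**2 - r + 4, dv = exp(-2*r) dr, so v = -exp(-2*r)/2.
Apply parts 4 times (tabular method): alternate signs, differentiate u down to 0, integrate dv up.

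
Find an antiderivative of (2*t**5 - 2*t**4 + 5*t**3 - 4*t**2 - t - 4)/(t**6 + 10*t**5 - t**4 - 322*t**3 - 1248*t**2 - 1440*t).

Factor the denominator: t*(t - 6)*(t + 3)*(t + 4)**2*(t + 5).
Partial-fraction decomposition: 4112/(55*(t + 5)) - 11563/(200*(t + 4)) + 368/(5*(t + 4)**2) - 410/(27*(t + 3)) + 6943/(29700*(t - 6)) + 1/(360*t).
Integrate each term; A/(t−a) gives A·log|t−a|; A/(t−a)² gives −A/(t−a).

log(t)/360 + 6943*log(t - 6)/29700 - 410*log(t + 3)/27 - 11563*log(t + 4)/200 + 4112*log(t + 5)/55 - 368/(5*t + 20) + C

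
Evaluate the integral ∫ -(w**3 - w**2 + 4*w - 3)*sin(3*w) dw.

w**3*cos(3*w)/3 - w**2*sin(3*w)/3 - w**2*cos(3*w)/3 + 2*w*sin(3*w)/9 + 10*w*cos(3*w)/9 - 10*sin(3*w)/27 - 25*cos(3*w)/27 + C

Use integration by parts with u = w**3 - w**2 + 4*w - 3, dv = -sin(3*w) dw, so v = cos(3*w)/3.
Apply parts 3 times (tabular method): alternate signs, differentiate u down to 0, integrate dv up.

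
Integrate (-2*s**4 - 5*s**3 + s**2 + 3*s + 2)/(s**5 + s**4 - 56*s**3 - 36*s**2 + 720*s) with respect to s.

log(s)/360 - 226*log(s - 6)/99 + 401*log(s - 4)/360 + 613*log(s + 5)/495 - 373*log(s + 6)/180 + C

Factor the denominator: s*(s - 6)*(s - 4)*(s + 5)*(s + 6).
Partial-fraction decomposition: -373/(180*(s + 6)) + 613/(495*(s + 5)) + 401/(360*(s - 4)) - 226/(99*(s - 6)) + 1/(360*s).
Integrate each term: A/(s−a) contributes A·log|s−a|.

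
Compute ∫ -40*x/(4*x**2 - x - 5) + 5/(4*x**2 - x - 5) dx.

-5*log(4*x**2 - x - 5) + C

Let u = 4*x**2 - x - 5, so du = (8*x - 1) dx.
Rewriting, the integral becomes -5·∫ 1/u du = -5·log(u).
Substituting back, u = 4*x**2 - x - 5.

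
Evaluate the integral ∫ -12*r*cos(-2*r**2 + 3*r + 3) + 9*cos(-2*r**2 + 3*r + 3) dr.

Let u = 2*r**2 - 3*r - 3, so du = (4*r - 3) dr.
Rewriting, the integral becomes -3·∫ cos(u) du = -3·sin(u).
Substituting back, u = 2*r**2 - 3*r - 3.

3*sin(-2*r**2 + 3*r + 3) + C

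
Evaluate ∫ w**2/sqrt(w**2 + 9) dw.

Substitute w = 3·tan(θ), so dw = 3·sec(θ)^2 dθ and the radical becomes sqrt(w**2 + 9) = 3·sec(θ) by the Pythagorean identity.
Integrate the resulting trig expression in θ, then back-substitute tan(θ) = w/3, sec(θ) = sqrt(w**2 + 9)/3 (absorbing any constant into C).

w*sqrt(w**2 + 9)/2 - 9*log(w + sqrt(w**2 + 9))/2 + C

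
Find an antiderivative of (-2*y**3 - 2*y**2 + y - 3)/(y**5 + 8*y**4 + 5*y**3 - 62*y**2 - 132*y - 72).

Factor the denominator: (y - 3)*(y + 1)*(y + 2)**2*(y + 6).
Partial-fraction decomposition: 39/(80*(y + 6)) - 243/(400*(y + 2)) + 3/(20*(y + 2)**2) + 1/(5*(y + 1)) - 2/(25*(y - 3)).
Integrate each term; A/(y−a) gives A·log|y−a|; A/(y−a)² gives −A/(y−a).

-2*log(y - 3)/25 + log(y + 1)/5 - 243*log(y + 2)/400 + 39*log(y + 6)/80 - 3/(20*y + 40) + C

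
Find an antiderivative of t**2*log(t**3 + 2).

Let u = t**3 + 2, so du = (3*t**2) dt.
The integral becomes (1/3)·∫ log(u) du; integrate by parts with u′=log(u), dv′=du.

t**3*log(t**3 + 2)/3 - t**3/3 + 2*log(t**3 + 2)/3 + C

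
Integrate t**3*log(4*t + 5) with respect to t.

Use integration by parts with u = log(4*t + 5), dv = t**3 dt.
Then du = 4/(4*t + 5) dt and v = t**4/4.

t**4*log(4*t + 5)/4 - t**4/16 + 5*t**3/48 - 25*t**2/128 + 125*t/256 - 625*log(4*t + 5)/1024 + C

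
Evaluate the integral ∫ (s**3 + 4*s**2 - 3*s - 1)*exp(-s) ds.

(-s**3 - 7*s**2 - 11*s - 10)*exp(-s) + C

Use integration by parts with u = s**3 + 4*s**2 - 3*s - 1, dv = exp(-s) ds, so v = -exp(-s).
Apply parts 3 times (tabular method): alternate signs, differentiate u down to 0, integrate dv up.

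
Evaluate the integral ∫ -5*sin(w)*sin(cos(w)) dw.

Let u = cos(w), so du = (-sin(w)) dw.
Rewriting, the integral becomes 5·∫ sin(u) du = 5·-cos(u).
Substituting back, u = cos(w).

-5*cos(cos(w)) + C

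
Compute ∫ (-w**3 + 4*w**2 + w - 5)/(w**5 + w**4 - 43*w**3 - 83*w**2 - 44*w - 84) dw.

Factor the denominator: (w - 7)*(w + 2)*(w + 6)*(w**2 + 1).
Partial-fraction decomposition: -(23*w - 27)/(370*(w**2 + 1)) + 349/(1924*(w + 6)) - 17/(180*(w + 2)) - 29/(1170*(w - 7)).
Integrate each term; A/(w−a) gives A·log|w−a|; the (Bw+D)/(w²+p²) term gives a log and an atan.

-29*log(w - 7)/1170 - 17*log(w + 2)/180 + 349*log(w + 6)/1924 - 23*log(w**2 + 1)/740 + 27*atan(w)/370 + C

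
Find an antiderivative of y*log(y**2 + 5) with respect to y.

y**2*log(y**2 + 5)/2 - y**2/2 + 5*log(y**2 + 5)/2 + C

Let u = y**2 + 5, so du = (2*y) dy.
The integral becomes (1/2)·∫ log(u) du; integrate by parts with u′=log(u), dv′=du.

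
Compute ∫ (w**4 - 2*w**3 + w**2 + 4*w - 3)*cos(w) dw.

Use integration by parts with u = w**4 - 2*w**3 + w**2 + 4*w - 3, dv = cos(w) dw, so v = sin(w).
Apply parts 4 times (tabular method): alternate signs, differentiate u down to 0, integrate dv up.

w**4*sin(w) - 2*w**3*sin(w) + 4*w**3*cos(w) - 11*w**2*sin(w) - 6*w**2*cos(w) + 16*w*sin(w) - 22*w*cos(w) + 19*sin(w) + 16*cos(w) + C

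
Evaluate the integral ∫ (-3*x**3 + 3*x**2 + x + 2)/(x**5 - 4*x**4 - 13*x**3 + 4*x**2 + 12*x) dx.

Factor the denominator: x*(x - 6)*(x - 1)*(x + 1)*(x + 2).
Partial-fraction decomposition: 3/(4*(x + 2)) - 1/(2*(x + 1)) - 1/(10*(x - 1)) - 19/(60*(x - 6)) + 1/(6*x).
Integrate each term: A/(x−a) contributes A·log|x−a|.

log(x)/6 - 19*log(x - 6)/60 - log(x - 1)/10 - log(x + 1)/2 + 3*log(x + 2)/4 + C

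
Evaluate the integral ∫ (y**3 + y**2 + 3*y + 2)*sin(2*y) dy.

Use integration by parts with u = y**3 + y**2 + 3*y + 2, dv = sin(2*y) dy, so v = -cos(2*y)/2.
Apply parts 3 times (tabular method): alternate signs, differentiate u down to 0, integrate dv up.

-y**3*cos(2*y)/2 + 3*y**2*sin(2*y)/4 - y**2*cos(2*y)/2 + y*sin(2*y)/2 - 3*y*cos(2*y)/4 + 3*sin(2*y)/8 - 3*cos(2*y)/4 + C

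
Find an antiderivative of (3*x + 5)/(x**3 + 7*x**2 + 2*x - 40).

Factor the denominator: (x - 2)*(x + 4)*(x + 5).
Partial-fraction decomposition: -10/(7*(x + 5)) + 7/(6*(x + 4)) + 11/(42*(x - 2)).
Integrate each term: A/(x−a) contributes A·log|x−a|.

11*log(x - 2)/42 + 7*log(x + 4)/6 - 10*log(x + 5)/7 + C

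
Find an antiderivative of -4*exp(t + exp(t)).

Let u = exp(t), so du = (exp(t)) dt.
Rewriting, the integral becomes -4·∫ e^u du = -4·e^u.
Substituting back, u = exp(t).

-4*exp(exp(t)) + C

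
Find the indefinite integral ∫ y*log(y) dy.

Use integration by parts with u = log(y), dv = y dy.
Then du = 1/y dy and v = y**2/2.

y**2*log(y)/2 - y**2/4 + C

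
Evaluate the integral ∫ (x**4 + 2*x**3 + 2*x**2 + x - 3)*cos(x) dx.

Use integration by parts with u = x**4 + 2*x**3 + 2*x**2 + x - 3, dv = cos(x) dx, so v = sin(x).
Apply parts 4 times (tabular method): alternate signs, differentiate u down to 0, integrate dv up.

x**4*sin(x) + 2*x**3*sin(x) + 4*x**3*cos(x) - 10*x**2*sin(x) + 6*x**2*cos(x) - 11*x*sin(x) - 20*x*cos(x) + 17*sin(x) - 11*cos(x) + C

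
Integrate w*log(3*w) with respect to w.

Use integration by parts with u = log(3*w), dv = w dw.
Then du = 1/w dw and v = w**2/2.

w**2*(log(w) + log(3))/2 - w**2/4 + C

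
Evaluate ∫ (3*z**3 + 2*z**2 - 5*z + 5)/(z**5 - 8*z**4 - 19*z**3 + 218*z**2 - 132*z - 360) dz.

2089*log(z - 6)/94864 + 9*log(z - 2)/112 - 3*log(z + 1)/196 - 295*log(z + 5)/3388 - 695/(308*z - 1848) + C

Factor the denominator: (z - 6)**2*(z - 2)*(z + 1)*(z + 5).
Partial-fraction decomposition: -295/(3388*(z + 5)) - 3/(196*(z + 1)) + 9/(112*(z - 2)) + 2089/(94864*(z - 6)) + 695/(308*(z - 6)**2).
Integrate each term; A/(z−a) gives A·log|z−a|; A/(z−a)² gives −A/(z−a).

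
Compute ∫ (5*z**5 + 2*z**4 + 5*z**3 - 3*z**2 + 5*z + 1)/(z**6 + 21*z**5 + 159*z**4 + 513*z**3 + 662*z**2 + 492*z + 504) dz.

-189*log(z + 2)/400 - 6988259*log(z + 6)/21904 + 81129*log(z + 7)/250 - 1091*log(z**2 + 1)/684500 + 4437*atan(z)/342250 - 37505/(148*z + 888) + C

Factor the denominator: (z + 2)*(z + 6)**2*(z + 7)*(z**2 + 1).
Partial-fraction decomposition: -(1091*z - 4437)/(342250*(z**2 + 1)) + 81129/(250*(z + 7)) - 6988259/(21904*(z + 6)) + 37505/(148*(z + 6)**2) - 189/(400*(z + 2)).
Integrate each term; A/(z−a) gives A·log|z−a|; the (Bz+D)/(z²+p²) term gives a log and an atan.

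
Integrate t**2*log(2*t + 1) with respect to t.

t**3*log(2*t + 1)/3 - t**3/9 + t**2/12 - t/12 + log(2*t + 1)/24 + C

Use integration by parts with u = log(2*t + 1), dv = t**2 dt.
Then du = 2/(2*t + 1) dt and v = t**3/3.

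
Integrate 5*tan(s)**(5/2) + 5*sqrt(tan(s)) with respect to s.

Let u = tan(s), so du = (tan(s)**2 + 1) ds.
Rewriting, the integral becomes 5·∫ √u du = 5·(2/3)u^(3/2).
Substituting back, u = tan(s).

10*tan(s)**(3/2)/3 + C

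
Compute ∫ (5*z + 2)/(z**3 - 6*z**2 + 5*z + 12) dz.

22*log(z - 4)/5 - 17*log(z - 3)/4 - 3*log(z + 1)/20 + C

Factor the denominator: (z - 4)*(z - 3)*(z + 1).
Partial-fraction decomposition: -3/(20*(z + 1)) - 17/(4*(z - 3)) + 22/(5*(z - 4)).
Integrate each term: A/(z−a) contributes A·log|z−a|.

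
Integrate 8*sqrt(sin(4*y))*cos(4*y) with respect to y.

Let u = sin(4*y), so du = (4*cos(4*y)) dy.
Rewriting, the integral becomes 2·∫ √u du = 2·(2/3)u^(3/2).
Substituting back, u = sin(4*y).

4*sin(4*y)**(3/2)/3 + C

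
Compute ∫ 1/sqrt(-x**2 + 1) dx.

asin(x) + C

Substitute x = sin(θ), so dx = cos(θ) dθ and the radical becomes sqrt(-x**2 + 1) = cos(θ) by the Pythagorean identity.
Integrate the resulting trig expression in θ, then back-substitute θ = asin(x), sin(θ) = x, cos(θ) = sqrt(-x**2 + 1) (absorbing any constant into C).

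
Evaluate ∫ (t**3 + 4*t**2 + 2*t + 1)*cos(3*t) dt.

Use integration by parts with u = t**3 + 4*t**2 + 2*t + 1, dv = cos(3*t) dt, so v = sin(3*t)/3.
Apply parts 3 times (tabular method): alternate signs, differentiate u down to 0, integrate dv up.

t**3*sin(3*t)/3 + 4*t**2*sin(3*t)/3 + t**2*cos(3*t)/3 + 4*t*sin(3*t)/9 + 8*t*cos(3*t)/9 + sin(3*t)/27 + 4*cos(3*t)/27 + C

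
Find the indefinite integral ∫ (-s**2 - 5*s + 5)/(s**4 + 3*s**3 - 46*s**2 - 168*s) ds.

Factor the denominator: s*(s - 7)*(s + 4)*(s + 6).
Partial-fraction decomposition: 1/(156*(s + 6)) + 9/(88*(s + 4)) - 79/(1001*(s - 7)) - 5/(168*s).
Integrate each term: A/(s−a) contributes A·log|s−a|.

-5*log(s)/168 - 79*log(s - 7)/1001 + 9*log(s + 4)/88 + log(s + 6)/156 + C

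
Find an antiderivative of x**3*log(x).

Use integration by parts with u = log(x), dv = x**3 dx.
Then du = 1/x dx and v = x**4/4.

x**4*log(x)/4 - x**4/16 + C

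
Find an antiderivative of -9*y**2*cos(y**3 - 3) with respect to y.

Let u = y**3 - 3, so du = (3*y**2) dy.
Rewriting, the integral becomes -3·∫ cos(u) du = -3·sin(u).
Substituting back, u = y**3 - 3.

-3*sin(y**3 - 3) + C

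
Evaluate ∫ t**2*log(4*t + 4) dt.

Use integration by parts with u = log(4*t + 4), dv = t**2 dt.
Then du = 4/(4*t + 4) dt and v = t**3/3.

t**3*log(4*t + 4)/3 - t**3/9 + t**2/6 - t/3 + log(t + 1)/3 + C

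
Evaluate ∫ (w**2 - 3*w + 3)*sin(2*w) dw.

Use integration by parts with u = w**2 - 3*w + 3, dv = sin(2*w) dw, so v = -cos(2*w)/2.
Apply parts 2 times (tabular method): alternate signs, differentiate u down to 0, integrate dv up.

-w**2*cos(2*w)/2 + w*sin(2*w)/2 + 3*w*cos(2*w)/2 - 3*sin(2*w)/4 - 5*cos(2*w)/4 + C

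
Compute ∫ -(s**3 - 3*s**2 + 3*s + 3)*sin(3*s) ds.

Use integration by parts with u = s**3 - 3*s**2 + 3*s + 3, dv = -sin(3*s) ds, so v = cos(3*s)/3.
Apply parts 3 times (tabular method): alternate signs, differentiate u down to 0, integrate dv up.

s**3*cos(3*s)/3 - s**2*sin(3*s)/3 - s**2*cos(3*s) + 2*s*sin(3*s)/3 + 7*s*cos(3*s)/9 - 7*sin(3*s)/27 + 11*cos(3*s)/9 + C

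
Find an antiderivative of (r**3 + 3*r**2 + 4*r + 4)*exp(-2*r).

(-4*r**3 - 18*r**2 - 34*r - 33)*exp(-2*r)/8 + C

Use integration by parts with u = r**3 + 3*r**2 + 4*r + 4, dv = exp(-2*r) dr, so v = -exp(-2*r)/2.
Apply parts 3 times (tabular method): alternate signs, differentiate u down to 0, integrate dv up.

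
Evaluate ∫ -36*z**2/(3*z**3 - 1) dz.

Let u = 3*z**3 - 1, so du = (9*z**2) dz.
Rewriting, the integral becomes -4·∫ 1/u du = -4·log(u).
Substituting back, u = 3*z**3 - 1.

-4*log(3*z**3 - 1) + C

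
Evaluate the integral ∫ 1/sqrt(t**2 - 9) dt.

Substitute t = 3·sec(θ), so dt = 3·sec(θ)*tan(θ) dθ and the radical becomes sqrt(t**2 - 9) = 3·tan(θ) by the Pythagorean identity.
Integrate the resulting trig expression in θ, then back-substitute sec(θ) = t/3, tan(θ) = sqrt(t**2 - 9)/3 (absorbing any constant into C).

log(t + sqrt(t**2 - 9)) + C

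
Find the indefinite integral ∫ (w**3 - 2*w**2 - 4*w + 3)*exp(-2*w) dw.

Use integration by parts with u = w**3 - 2*w**2 - 4*w + 3, dv = exp(-2*w) dw, so v = -exp(-2*w)/2.
Apply parts 3 times (tabular method): alternate signs, differentiate u down to 0, integrate dv up.

(-4*w**3 + 2*w**2 + 18*w - 3)*exp(-2*w)/8 + C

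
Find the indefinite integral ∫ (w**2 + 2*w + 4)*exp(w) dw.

(w**2 + 4)*exp(w) + C

Use integration by parts with u = w**2 + 2*w + 4, dv = exp(w) dw, so v = exp(w).
Apply parts 2 times (tabular method): alternate signs, differentiate u down to 0, integrate dv up.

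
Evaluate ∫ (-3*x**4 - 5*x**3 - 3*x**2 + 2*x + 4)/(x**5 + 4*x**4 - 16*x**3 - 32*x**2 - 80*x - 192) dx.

-281*log(x - 4)/300 + 5*log(x + 2)/48 - 731*log(x + 6)/400 - 17*log(x**2 + 4)/100 - atan(x/2)/200 + C

Factor the denominator: (x - 4)*(x + 2)*(x + 6)*(x**2 + 4).
Partial-fraction decomposition: -(34*x + 1)/(100*(x**2 + 4)) - 731/(400*(x + 6)) + 5/(48*(x + 2)) - 281/(300*(x - 4)).
Integrate each term; A/(x−a) gives A·log|x−a|; the (Bx+D)/(x²+p²) term gives a log and an atan.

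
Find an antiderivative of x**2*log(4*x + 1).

x**3*log(4*x + 1)/3 - x**3/9 + x**2/24 - x/48 + log(4*x + 1)/192 + C

Use integration by parts with u = log(4*x + 1), dv = x**2 dx.
Then du = 4/(4*x + 1) dx and v = x**3/3.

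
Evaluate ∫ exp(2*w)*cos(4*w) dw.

exp(2*w)*sin(4*w)/5 + exp(2*w)*cos(4*w)/10 + C

Let I denote the integral. Integrate by parts with u = cos(4*w), dv = exp(2*w) dw, so v = exp(2*w)/2: I = exp(2*w)*cos(4*w)/2 + 2·∫ exp(2*w)*sin(4*w) dw.
Apply parts again with u = sin(4*w), dv = exp(2*w) dw: ∫ exp(2*w)*sin(4*w) dw = exp(2*w)*sin(4*w)/2 − 2·I. Substituting back brings back I: I = exp(2*w)*sin(4*w) + exp(2*w)*cos(4*w)/2 − 4·I.
Solving for I: (1 + 4)·I equals the remaining terms, so I = (1/5)·(exp(2*w)*sin(4*w) + exp(2*w)*cos(4*w)/2).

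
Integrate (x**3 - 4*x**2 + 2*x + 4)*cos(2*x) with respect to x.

x**3*sin(2*x)/2 - 2*x**2*sin(2*x) + 3*x**2*cos(2*x)/4 + x*sin(2*x)/4 - 2*x*cos(2*x) + 3*sin(2*x) + cos(2*x)/8 + C

Use integration by parts with u = x**3 - 4*x**2 + 2*x + 4, dv = cos(2*x) dx, so v = sin(2*x)/2.
Apply parts 3 times (tabular method): alternate signs, differentiate u down to 0, integrate dv up.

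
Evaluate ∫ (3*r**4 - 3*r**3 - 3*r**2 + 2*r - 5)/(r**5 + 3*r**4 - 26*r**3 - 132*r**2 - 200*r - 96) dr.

Factor the denominator: (r - 6)*(r + 1)*(r + 2)**2*(r + 4).
Partial-fraction decomposition: 899/(120*(r + 4)) - 689/(128*(r + 2)) + 51/(16*(r + 2)**2) + 4/(21*(r + 1)) + 3139/(4480*(r - 6)).
Integrate each term; A/(r−a) gives A·log|r−a|; A/(r−a)² gives −A/(r−a).

3139*log(r - 6)/4480 + 4*log(r + 1)/21 - 689*log(r + 2)/128 + 899*log(r + 4)/120 - 51/(16*r + 32) + C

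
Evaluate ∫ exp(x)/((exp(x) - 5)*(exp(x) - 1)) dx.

log(exp(x) - 5)/4 - log(exp(x) - 1)/4 + C

Let u = e^x, du = e^x dx.
The integral becomes ∫ du/((u-5)(u-1)); decompose into partial fractions.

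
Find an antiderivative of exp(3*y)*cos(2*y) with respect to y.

2*exp(3*y)*sin(2*y)/13 + 3*exp(3*y)*cos(2*y)/13 + C

Let I denote the integral. Integrate by parts with u = cos(2*y), dv = exp(3*y) dy, so v = exp(3*y)/3: I = exp(3*y)*cos(2*y)/3 + (2/3)·∫ exp(3*y)*sin(2*y) dy.
Apply parts again with u = sin(2*y), dv = exp(3*y) dy: ∫ exp(3*y)*sin(2*y) dy = exp(3*y)*sin(2*y)/3 − (2/3)·I. Substituting back brings back I: I = 2*exp(3*y)*sin(2*y)/9 + exp(3*y)*cos(2*y)/3 − (4/9)·I.
Solving for I: (1 + 4/9)·I equals the remaining terms, so I = (9/13)·(2*exp(3*y)*sin(2*y)/9 + exp(3*y)*cos(2*y)/3).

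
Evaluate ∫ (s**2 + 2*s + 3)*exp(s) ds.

(s**2 + 3)*exp(s) + C

Use integration by parts with u = s**2 + 2*s + 3, dv = exp(s) ds, so v = exp(s).
Apply parts 2 times (tabular method): alternate signs, differentiate u down to 0, integrate dv up.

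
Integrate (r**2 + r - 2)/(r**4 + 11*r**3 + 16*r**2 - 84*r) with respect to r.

log(r)/42 + log(r - 2)/36 + 7*log(r + 6)/12 - 40*log(r + 7)/63 + C

Factor the denominator: r*(r - 2)*(r + 6)*(r + 7).
Partial-fraction decomposition: -40/(63*(r + 7)) + 7/(12*(r + 6)) + 1/(36*(r - 2)) + 1/(42*r).
Integrate each term: A/(r−a) contributes A·log|r−a|.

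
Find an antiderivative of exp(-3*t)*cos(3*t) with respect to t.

exp(-3*t)*sin(3*t)/6 - exp(-3*t)*cos(3*t)/6 + C

Let I denote the integral. Integrate by parts with u = cos(3*t), dv = exp(-3*t) dt, so v = -exp(-3*t)/3: I = -exp(-3*t)*cos(3*t)/3 − ∫ exp(-3*t)*sin(3*t) dt.
Apply parts again with u = sin(3*t), dv = exp(-3*t) dt: ∫ exp(-3*t)*sin(3*t) dt = -exp(-3*t)*sin(3*t)/3 + I. Substituting back brings back I: I = exp(-3*t)*sin(3*t)/3 - exp(-3*t)*cos(3*t)/3 − I.
Solving for I: (1 + 1)·I equals the remaining terms, so I = (1/2)·(exp(-3*t)*sin(3*t)/3 - exp(-3*t)*cos(3*t)/3).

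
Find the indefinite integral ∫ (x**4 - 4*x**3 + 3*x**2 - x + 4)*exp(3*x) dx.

Use integration by parts with u = x**4 - 4*x**3 + 3*x**2 - x + 4, dv = exp(3*x) dx, so v = exp(3*x)/3.
Apply parts 4 times (tabular method): alternate signs, differentiate u down to 0, integrate dv up.

(27*x**4 - 144*x**3 + 225*x**2 - 177*x + 167)*exp(3*x)/81 + C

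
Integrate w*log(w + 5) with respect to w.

w**2*log(w + 5)/2 - w**2/4 + 5*w/2 - 25*log(w + 5)/2 + C

Use integration by parts with u = log(w + 5), dv = w dw.
Then du = 1/(w + 5) dw and v = w**2/2.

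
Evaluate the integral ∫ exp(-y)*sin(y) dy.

-exp(-y)*sin(y)/2 - exp(-y)*cos(y)/2 + C

Let I denote the integral. Integrate by parts with u = sin(y), dv = exp(-y) dy, so v = -exp(-y): I = -exp(-y)*sin(y) + ∫ exp(-y)*cos(y) dy.
Apply parts again with u = cos(y), dv = exp(-y) dy: ∫ exp(-y)*cos(y) dy = -exp(-y)*cos(y) − I. Substituting back brings back I: I = -exp(-y)*sin(y) - exp(-y)*cos(y) − I.
Solving for I: (1 + 1)·I equals the remaining terms, so I = (1/2)·(-exp(-y)*sin(y) - exp(-y)*cos(y)).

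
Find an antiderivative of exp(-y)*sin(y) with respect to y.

Let I denote the integral. Integrate by parts with u = sin(y), dv = exp(-y) dy, so v = -exp(-y): I = -exp(-y)*sin(y) + ∫ exp(-y)*cos(y) dy.
Apply parts again with u = cos(y), dv = exp(-y) dy: ∫ exp(-y)*cos(y) dy = -exp(-y)*cos(y) − I. Substituting back brings back I: I = -exp(-y)*sin(y) - exp(-y)*cos(y) − I.
Solving for I: (1 + 1)·I equals the remaining terms, so I = (1/2)·(-exp(-y)*sin(y) - exp(-y)*cos(y)).

-exp(-y)*sin(y)/2 - exp(-y)*cos(y)/2 + C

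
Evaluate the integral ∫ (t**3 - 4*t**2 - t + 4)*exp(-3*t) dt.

Use integration by parts with u = t**3 - 4*t**2 - t + 4, dv = exp(-3*t) dt, so v = -exp(-3*t)/3.
Apply parts 3 times (tabular method): alternate signs, differentiate u down to 0, integrate dv up.

(-t**3 + 3*t**2 + 3*t - 3)*exp(-3*t)/3 + C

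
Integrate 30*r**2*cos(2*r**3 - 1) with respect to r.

5*sin(2*r**3 - 1) + C

Let u = 2*r**3 - 1, so du = (6*r**2) dr.
Rewriting, the integral becomes 5·∫ cos(u) du = 5·sin(u).
Substituting back, u = 2*r**3 - 1.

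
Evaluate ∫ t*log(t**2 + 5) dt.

Let u = t**2 + 5, so du = (2*t) dt.
The integral becomes (1/2)·∫ log(u) du; integrate by parts with u′=log(u), dv′=du.

t**2*log(t**2 + 5)/2 - t**2/2 + 5*log(t**2 + 5)/2 + C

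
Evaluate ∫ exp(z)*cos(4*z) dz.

Let I denote the integral. Integrate by parts with u = cos(4*z), dv = exp(z) dz, so v = exp(z): I = exp(z)*cos(4*z) + 4·∫ exp(z)*sin(4*z) dz.
Apply parts again with u = sin(4*z), dv = exp(z) dz: ∫ exp(z)*sin(4*z) dz = exp(z)*sin(4*z) − 4·I. Substituting back brings back I: I = 4*exp(z)*sin(4*z) + exp(z)*cos(4*z) − 16·I.
Solving for I: (1 + 16)·I equals the remaining terms, so I = (1/17)·(4*exp(z)*sin(4*z) + exp(z)*cos(4*z)).

4*exp(z)*sin(4*z)/17 + exp(z)*cos(4*z)/17 + C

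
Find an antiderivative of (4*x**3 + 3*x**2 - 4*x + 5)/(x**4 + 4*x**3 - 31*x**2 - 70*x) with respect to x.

Factor the denominator: x*(x - 5)*(x + 2)*(x + 7).
Partial-fraction decomposition: 298/(105*(x + 7)) - 1/(10*(x + 2)) + 4/(3*(x - 5)) - 1/(14*x).
Integrate each term: A/(x−a) contributes A·log|x−a|.

-log(x)/14 + 4*log(x - 5)/3 - log(x + 2)/10 + 298*log(x + 7)/105 + C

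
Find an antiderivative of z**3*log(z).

Use integration by parts with u = log(z), dv = z**3 dz.
Then du = 1/z dz and v = z**4/4.

z**4*log(z)/4 - z**4/16 + C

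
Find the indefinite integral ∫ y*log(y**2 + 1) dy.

y**2*log(y**2 + 1)/2 - y**2/2 + log(y**2 + 1)/2 + C

Let u = y**2 + 1, so du = (2*y) dy.
The integral becomes (1/2)·∫ log(u) du; integrate by parts with u′=log(u), dv′=du.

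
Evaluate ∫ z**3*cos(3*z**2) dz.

z**2*sin(3*z**2)/6 + cos(3*z**2)/18 + C

Let u = z², du = 2z dz; rewrite as (1/2)∫ u^1·cos(3u) du.
Now integrate by parts 1 time.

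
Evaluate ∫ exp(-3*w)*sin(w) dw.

-3*exp(-3*w)*sin(w)/10 - exp(-3*w)*cos(w)/10 + C

Let I denote the integral. Integrate by parts with u = sin(w), dv = exp(-3*w) dw, so v = -exp(-3*w)/3: I = -exp(-3*w)*sin(w)/3 + (1/3)·∫ exp(-3*w)*cos(w) dw.
Apply parts again with u = cos(w), dv = exp(-3*w) dw: ∫ exp(-3*w)*cos(w) dw = -exp(-3*w)*cos(w)/3 − (1/3)·I. Substituting back brings back I: I = -exp(-3*w)*sin(w)/3 - exp(-3*w)*cos(w)/9 − (1/9)·I.
Solving for I: (1 + 1/9)·I equals the remaining terms, so I = (9/10)·(-exp(-3*w)*sin(w)/3 - exp(-3*w)*cos(w)/9).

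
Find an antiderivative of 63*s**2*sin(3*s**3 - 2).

-7*cos(3*s**3 - 2) + C

Let u = 3*s**3 - 2, so du = (9*s**2) ds.
Rewriting, the integral becomes 7·∫ sin(u) du = 7·-cos(u).
Substituting back, u = 3*s**3 - 2.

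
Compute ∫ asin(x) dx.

x*asin(x) + sqrt(-x**2 + 1) + C

Use integration by parts with u = arcsin(x), dv = dx.
Then du = 1/sqrt(-x**2 + 1) dx.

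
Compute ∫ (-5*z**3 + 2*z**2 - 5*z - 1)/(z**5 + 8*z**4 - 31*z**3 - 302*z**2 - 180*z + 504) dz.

-1039*log(z - 6)/6240 + 3*log(z - 1)/280 + 19*log(z + 2)/160 - 1181*log(z + 6)/336 + 1847*log(z + 7)/520 + C

Factor the denominator: (z - 6)*(z - 1)*(z + 2)*(z + 6)*(z + 7).
Partial-fraction decomposition: 1847/(520*(z + 7)) - 1181/(336*(z + 6)) + 19/(160*(z + 2)) + 3/(280*(z - 1)) - 1039/(6240*(z - 6)).
Integrate each term: A/(z−a) contributes A·log|z−a|.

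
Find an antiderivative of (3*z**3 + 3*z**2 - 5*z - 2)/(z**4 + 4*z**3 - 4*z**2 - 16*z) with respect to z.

log(z)/8 + log(z - 2)/2 - log(z + 2)/4 + 21*log(z + 4)/8 + C

Factor the denominator: z*(z - 2)*(z + 2)*(z + 4).
Partial-fraction decomposition: 21/(8*(z + 4)) - 1/(4*(z + 2)) + 1/(2*(z - 2)) + 1/(8*z).
Integrate each term: A/(z−a) contributes A·log|z−a|.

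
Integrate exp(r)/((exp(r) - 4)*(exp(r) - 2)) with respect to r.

Let u = e^r, du = e^r dr.
The integral becomes ∫ du/((u-2)(u-4)); decompose into partial fractions.

log(exp(r) - 4)/2 - log(exp(r) - 2)/2 + C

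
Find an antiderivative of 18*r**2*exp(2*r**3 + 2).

Let u = 2*r**3 + 2, so du = (6*r**2) dr.
Rewriting, the integral becomes 3·∫ e^u du = 3·e^u.
Substituting back, u = 2*r**3 + 2.

3*exp(2*r**3 + 2) + C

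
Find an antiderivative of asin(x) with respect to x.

Use integration by parts with u = arcsin(x), dv = dx.
Then du = 1/sqrt(-x**2 + 1) dx.

x*asin(x) + sqrt(-x**2 + 1) + C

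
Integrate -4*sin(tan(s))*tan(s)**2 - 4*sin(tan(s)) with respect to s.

4*cos(tan(s)) + C

Let u = tan(s), so du = (tan(s)**2 + 1) ds.
Rewriting, the integral becomes -4·∫ sin(u) du = -4·-cos(u).
Substituting back, u = tan(s).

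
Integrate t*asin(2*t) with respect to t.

t**2*asin(2*t)/2 + t*sqrt(-4*t**2 + 1)/8 - asin(2*t)/16 + C

Use integration by parts with u = arcsin(2*t), dv = t dt.
Then du = 2/sqrt(-4*t**2 + 1) dt.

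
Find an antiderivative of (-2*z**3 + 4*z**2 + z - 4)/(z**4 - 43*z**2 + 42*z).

Factor the denominator: z*(z - 6)*(z - 1)*(z + 7).
Partial-fraction decomposition: -67/(56*(z + 7)) + 1/(40*(z - 1)) - 11/(15*(z - 6)) - 2/(21*z).
Integrate each term: A/(z−a) contributes A·log|z−a|.

-2*log(z)/21 - 11*log(z - 6)/15 + log(z - 1)/40 - 67*log(z + 7)/56 + C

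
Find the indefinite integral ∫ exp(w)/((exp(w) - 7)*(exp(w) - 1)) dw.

Let u = e^w, du = e^w dw.
The integral becomes ∫ du/((u-7)(u-1)); decompose into partial fractions.

log(exp(w) - 7)/6 - log(exp(w) - 1)/6 + C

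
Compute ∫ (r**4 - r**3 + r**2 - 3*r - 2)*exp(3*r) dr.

Use integration by parts with u = r**4 - r**3 + r**2 - 3*r - 2, dv = exp(3*r) dr, so v = exp(3*r)/3.
Apply parts 4 times (tabular method): alternate signs, differentiate u down to 0, integrate dv up.

(27*r**4 - 63*r**3 + 90*r**2 - 141*r - 7)*exp(3*r)/81 + C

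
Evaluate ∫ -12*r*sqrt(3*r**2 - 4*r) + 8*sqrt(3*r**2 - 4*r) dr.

-4*(3*r**2 - 4*r)**(3/2)/3 + C

Let u = 3*r**2 - 4*r, so du = (6*r - 4) dr.
Rewriting, the integral becomes -2·∫ √u du = -2·(2/3)u^(3/2).
Substituting back, u = 3*r**2 - 4*r.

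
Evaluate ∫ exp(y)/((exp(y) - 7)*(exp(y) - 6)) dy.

log(exp(y) - 7) - log(exp(y) - 6) + C

Let u = e^y, du = e^y dy.
The integral becomes ∫ du/((u-7)(u-6)); decompose into partial fractions.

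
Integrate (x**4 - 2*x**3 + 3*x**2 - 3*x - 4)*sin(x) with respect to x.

Use integration by parts with u = x**4 - 2*x**3 + 3*x**2 - 3*x - 4, dv = sin(x) dx, so v = -cos(x).
Apply parts 4 times (tabular method): alternate signs, differentiate u down to 0, integrate dv up.

-x**4*cos(x) + 4*x**3*sin(x) + 2*x**3*cos(x) - 6*x**2*sin(x) + 9*x**2*cos(x) - 18*x*sin(x) - 9*x*cos(x) + 9*sin(x) - 14*cos(x) + C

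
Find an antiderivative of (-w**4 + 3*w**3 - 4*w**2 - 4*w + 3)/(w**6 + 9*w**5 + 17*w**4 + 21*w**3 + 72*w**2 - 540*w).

-log(w)/180 - log(w - 2)/112 - 1077*log(w + 5)/1190 + 229*log(w + 6)/240 - 53*log(w**2 + 9)/3060 + 37*atan(w/3)/510 + C

Factor the denominator: w*(w - 2)*(w + 5)*(w + 6)*(w**2 + 9).
Partial-fraction decomposition: -(53*w - 333)/(1530*(w**2 + 9)) + 229/(240*(w + 6)) - 1077/(1190*(w + 5)) - 1/(112*(w - 2)) - 1/(180*w).
Integrate each term; A/(w−a) gives A·log|w−a|; the (Bw+D)/(w²+p²) term gives a log and an atan.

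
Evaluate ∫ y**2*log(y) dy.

y**3*log(y)/3 - y**3/9 + C

Use integration by parts with u = log(y), dv = y**2 dy.
Then du = 1/y dy and v = y**3/3.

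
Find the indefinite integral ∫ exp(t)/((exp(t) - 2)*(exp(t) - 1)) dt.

log(exp(t) - 2) - log(exp(t) - 1) + C

Let u = e^t, du = e^t dt.
The integral becomes ∫ du/((u-2)(u-1)); decompose into partial fractions.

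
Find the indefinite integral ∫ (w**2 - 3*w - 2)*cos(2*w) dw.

Use integration by parts with u = w**2 - 3*w - 2, dv = cos(2*w) dw, so v = sin(2*w)/2.
Apply parts 2 times (tabular method): alternate signs, differentiate u down to 0, integrate dv up.

w**2*sin(2*w)/2 - 3*w*sin(2*w)/2 + w*cos(2*w)/2 - 5*sin(2*w)/4 - 3*cos(2*w)/4 + C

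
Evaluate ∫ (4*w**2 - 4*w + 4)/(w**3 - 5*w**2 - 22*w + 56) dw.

Factor the denominator: (w - 7)*(w - 2)*(w + 4).
Partial-fraction decomposition: 14/(11*(w + 4)) - 2/(5*(w - 2)) + 172/(55*(w - 7)).
Integrate each term: A/(w−a) contributes A·log|w−a|.

172*log(w - 7)/55 - 2*log(w - 2)/5 + 14*log(w + 4)/11 + C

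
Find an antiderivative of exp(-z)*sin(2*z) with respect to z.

-exp(-z)*sin(2*z)/5 - 2*exp(-z)*cos(2*z)/5 + C

Let I denote the integral. Integrate by parts with u = sin(2*z), dv = exp(-z) dz, so v = -exp(-z): I = -exp(-z)*sin(2*z) + 2·∫ exp(-z)*cos(2*z) dz.
Apply parts again with u = cos(2*z), dv = exp(-z) dz: ∫ exp(-z)*cos(2*z) dz = -exp(-z)*cos(2*z) − 2·I. Substituting back brings back I: I = -exp(-z)*sin(2*z) - 2*exp(-z)*cos(2*z) − 4·I.
Solving for I: (1 + 4)·I equals the remaining terms, so I = (1/5)·(-exp(-z)*sin(2*z) - 2*exp(-z)*cos(2*z)).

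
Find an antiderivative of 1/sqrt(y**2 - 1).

log(y + sqrt(y**2 - 1)) + C

Substitute y = sec(θ), so dy = sec(θ)*tan(θ) dθ and the radical becomes sqrt(y**2 - 1) = tan(θ) by the Pythagorean identity.
Integrate the resulting trig expression in θ, then back-substitute sec(θ) = y, tan(θ) = sqrt(y**2 - 1) (absorbing any constant into C).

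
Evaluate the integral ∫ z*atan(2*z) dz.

Use integration by parts with u = arctan(2*z), dv = z dz.
Then du = 2/(4*z**2 + 1) dz.

z**2*atan(2*z)/2 - z/4 + atan(2*z)/8 + C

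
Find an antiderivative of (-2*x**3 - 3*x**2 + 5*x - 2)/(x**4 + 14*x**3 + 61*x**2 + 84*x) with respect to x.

-log(x)/42 - 5*log(x + 3)/6 + 29*log(x + 4)/6 - 251*log(x + 7)/42 + C

Factor the denominator: x*(x + 3)*(x + 4)*(x + 7).
Partial-fraction decomposition: -251/(42*(x + 7)) + 29/(6*(x + 4)) - 5/(6*(x + 3)) - 1/(42*x).
Integrate each term: A/(x−a) contributes A·log|x−a|.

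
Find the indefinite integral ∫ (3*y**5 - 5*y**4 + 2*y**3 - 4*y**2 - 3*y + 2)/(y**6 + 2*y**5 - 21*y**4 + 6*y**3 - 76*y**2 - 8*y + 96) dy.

923*log(y - 4)/1500 + log(y - 1)/42 - 9*log(y + 1)/250 + 7591*log(y + 6)/3500 + 57*log(y**2 + 4)/500 - 127*atan(y/2)/500 + C

Factor the denominator: (y - 4)*(y - 1)*(y + 1)*(y + 6)*(y**2 + 4).
Partial-fraction decomposition: (57*y - 127)/(250*(y**2 + 4)) + 7591/(3500*(y + 6)) - 9/(250*(y + 1)) + 1/(42*(y - 1)) + 923/(1500*(y - 4)).
Integrate each term; A/(y−a) gives A·log|y−a|; the (By+D)/(y²+p²) term gives a log and an atan.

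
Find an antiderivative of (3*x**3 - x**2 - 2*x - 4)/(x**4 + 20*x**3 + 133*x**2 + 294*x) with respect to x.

-2*log(x)/147 + 338*log(x + 6)/3 - 5373*log(x + 7)/49 + 1068/(7*x + 49) + C

Factor the denominator: x*(x + 6)*(x + 7)**2.
Partial-fraction decomposition: -5373/(49*(x + 7)) - 1068/(7*(x + 7)**2) + 338/(3*(x + 6)) - 2/(147*x).
Integrate each term; A/(x−a) gives A·log|x−a|; A/(x−a)² gives −A/(x−a).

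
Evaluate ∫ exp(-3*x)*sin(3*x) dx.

-exp(-3*x)*sin(3*x)/6 - exp(-3*x)*cos(3*x)/6 + C

Let I denote the integral. Integrate by parts with u = sin(3*x), dv = exp(-3*x) dx, so v = -exp(-3*x)/3: I = -exp(-3*x)*sin(3*x)/3 + ∫ exp(-3*x)*cos(3*x) dx.
Apply parts again with u = cos(3*x), dv = exp(-3*x) dx: ∫ exp(-3*x)*cos(3*x) dx = -exp(-3*x)*cos(3*x)/3 − I. Substituting back brings back I: I = -exp(-3*x)*sin(3*x)/3 - exp(-3*x)*cos(3*x)/3 − I.
Solving for I: (1 + 1)·I equals the remaining terms, so I = (1/2)·(-exp(-3*x)*sin(3*x)/3 - exp(-3*x)*cos(3*x)/3).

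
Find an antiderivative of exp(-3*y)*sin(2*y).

Let I denote the integral. Integrate by parts with u = sin(2*y), dv = exp(-3*y) dy, so v = -exp(-3*y)/3: I = -exp(-3*y)*sin(2*y)/3 + (2/3)·∫ exp(-3*y)*cos(2*y) dy.
Apply parts again with u = cos(2*y), dv = exp(-3*y) dy: ∫ exp(-3*y)*cos(2*y) dy = -exp(-3*y)*cos(2*y)/3 − (2/3)·I. Substituting back brings back I: I = -exp(-3*y)*sin(2*y)/3 - 2*exp(-3*y)*cos(2*y)/9 − (4/9)·I.
Solving for I: (1 + 4/9)·I equals the remaining terms, so I = (9/13)·(-exp(-3*y)*sin(2*y)/3 - 2*exp(-3*y)*cos(2*y)/9).

-3*exp(-3*y)*sin(2*y)/13 - 2*exp(-3*y)*cos(2*y)/13 + C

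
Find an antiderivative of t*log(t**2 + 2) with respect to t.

Let u = t**2 + 2, so du = (2*t) dt.
The integral becomes (1/2)·∫ log(u) du; integrate by parts with u′=log(u), dv′=du.

t**2*log(t**2 + 2)/2 - t**2/2 + log(t**2 + 2) + C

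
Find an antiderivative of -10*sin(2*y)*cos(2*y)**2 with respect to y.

5*cos(2*y)**3/3 + C

Let u = cos(2*y), so du = (-2*sin(2*y)) dy.
Rewriting, the integral becomes 5·∫ u^2 du = 5·u^3/3.
Substituting back, u = cos(2*y).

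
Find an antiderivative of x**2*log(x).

Use integration by parts with u = log(x), dv = x**2 dx.
Then du = 1/x dx and v = x**3/3.

x**3*log(x)/3 - x**3/9 + C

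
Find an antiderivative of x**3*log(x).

x**4*log(x)/4 - x**4/16 + C

Use integration by parts with u = log(x), dv = x**3 dx.
Then du = 1/x dx and v = x**4/4.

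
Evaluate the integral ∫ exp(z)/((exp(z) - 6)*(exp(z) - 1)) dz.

log(exp(z) - 6)/5 - log(exp(z) - 1)/5 + C

Let u = e^z, du = e^z dz.
The integral becomes ∫ du/((u-1)(u-6)); decompose into partial fractions.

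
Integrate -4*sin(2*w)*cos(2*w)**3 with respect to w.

Let u = cos(2*w), so du = (-2*sin(2*w)) dw.
Rewriting, the integral becomes 2·∫ u^3 du = 2·u^4/4.
Substituting back, u = cos(2*w).

cos(2*w)**4/2 + C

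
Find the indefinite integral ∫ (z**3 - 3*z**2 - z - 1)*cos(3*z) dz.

Use integration by parts with u = z**3 - 3*z**2 - z - 1, dv = cos(3*z) dz, so v = sin(3*z)/3.
Apply parts 3 times (tabular method): alternate signs, differentiate u down to 0, integrate dv up.

z**3*sin(3*z)/3 - z**2*sin(3*z) + z**2*cos(3*z)/3 - 5*z*sin(3*z)/9 - 2*z*cos(3*z)/3 - sin(3*z)/9 - 5*cos(3*z)/27 + C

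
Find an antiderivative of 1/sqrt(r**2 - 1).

log(r + sqrt(r**2 - 1)) + C

Substitute r = sec(θ), so dr = sec(θ)*tan(θ) dθ and the radical becomes sqrt(r**2 - 1) = tan(θ) by the Pythagorean identity.
Integrate the resulting trig expression in θ, then back-substitute sec(θ) = r, tan(θ) = sqrt(r**2 - 1) (absorbing any constant into C).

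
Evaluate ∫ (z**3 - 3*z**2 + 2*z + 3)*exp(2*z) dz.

Use integration by parts with u = z**3 - 3*z**2 + 2*z + 3, dv = exp(2*z) dz, so v = exp(2*z)/2.
Apply parts 3 times (tabular method): alternate signs, differentiate u down to 0, integrate dv up.

(4*z**3 - 18*z**2 + 26*z - 1)*exp(2*z)/8 + C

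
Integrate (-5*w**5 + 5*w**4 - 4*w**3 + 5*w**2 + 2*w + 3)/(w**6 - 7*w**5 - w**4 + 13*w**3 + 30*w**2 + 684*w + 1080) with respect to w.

-11023*log(w - 6)/960 + 6431*log(w - 5)/833 - 333799*log(w + 2)/529984 - 26209*log(w**2 + 9)/86190 - 6546*atan(w/3)/14365 - 291/(728*w + 1456) + C

Factor the denominator: (w - 6)*(w - 5)*(w + 2)**2*(w**2 + 9).
Partial-fraction decomposition: -(26209*w + 58914)/(43095*(w**2 + 9)) - 333799/(529984*(w + 2)) + 291/(728*(w + 2)**2) + 6431/(833*(w - 5)) - 11023/(960*(w - 6)).
Integrate each term; A/(w−a) gives A·log|w−a|; the (Bw+D)/(w²+p²) term gives a log and an atan.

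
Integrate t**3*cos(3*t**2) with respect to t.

t**2*sin(3*t**2)/6 + cos(3*t**2)/18 + C

Let u = t², du = 2t dt; rewrite as (1/2)∫ u^1·cos(3u) du.
Now integrate by parts 1 time.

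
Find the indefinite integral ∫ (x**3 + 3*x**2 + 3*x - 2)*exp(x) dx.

(x**3 + 3*x - 5)*exp(x) + C

Use integration by parts with u = x**3 + 3*x**2 + 3*x - 2, dv = exp(x) dx, so v = exp(x).
Apply parts 3 times (tabular method): alternate signs, differentiate u down to 0, integrate dv up.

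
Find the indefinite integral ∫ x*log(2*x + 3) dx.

x**2*log(2*x + 3)/2 - x**2/4 + 3*x/4 - 9*log(2*x + 3)/8 + C

Use integration by parts with u = log(2*x + 3), dv = x dx.
Then du = 2/(2*x + 3) dx and v = x**2/2.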